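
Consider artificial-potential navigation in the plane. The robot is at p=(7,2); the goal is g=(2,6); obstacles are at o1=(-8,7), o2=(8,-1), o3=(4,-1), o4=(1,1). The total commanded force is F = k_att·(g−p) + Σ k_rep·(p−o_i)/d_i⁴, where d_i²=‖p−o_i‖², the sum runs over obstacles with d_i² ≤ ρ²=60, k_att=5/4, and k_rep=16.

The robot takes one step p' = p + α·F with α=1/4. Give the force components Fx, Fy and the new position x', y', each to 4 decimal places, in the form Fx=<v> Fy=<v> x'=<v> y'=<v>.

Fx=-6.1917 Fy=5.6398 x'=5.4521 y'=3.4100

F_att = 5/4·(g−p) = 5/4·(-5,4) = (-6.2500,5.0000)
o1: d²=250 > ρ²=60 → inactive
o2: d²=10 ≤ ρ²=60; F_rep = 16·(-1,3)/10² = (-0.1600,0.4800)
o3: d²=18 ≤ ρ²=60; F_rep = 16·(3,3)/18² = (0.1481,0.1481)
o4: d²=37 ≤ ρ²=60; F_rep = 16·(6,1)/37² = (0.0701,0.0117)
F = F_att + ΣF_rep = (-6.1917,5.6398)
p' = p + 1/4·F = (5.4521,3.4100)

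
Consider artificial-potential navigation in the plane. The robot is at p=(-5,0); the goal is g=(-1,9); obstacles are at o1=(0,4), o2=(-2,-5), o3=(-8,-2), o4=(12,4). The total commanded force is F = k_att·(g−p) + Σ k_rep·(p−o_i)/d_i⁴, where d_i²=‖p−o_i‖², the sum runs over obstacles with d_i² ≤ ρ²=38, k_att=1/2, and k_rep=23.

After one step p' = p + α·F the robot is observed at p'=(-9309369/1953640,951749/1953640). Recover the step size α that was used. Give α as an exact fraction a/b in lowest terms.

F_att = 1/2·(g−p) = 1/2·(4,9) = (2.0000,4.5000)
o1: d²=41 > ρ²=38 → inactive
o2: d²=34 ≤ ρ²=38; F_rep = 23·(-3,5)/34² = (-0.0597,0.0995)
o3: d²=13 ≤ ρ²=38; F_rep = 23·(3,2)/13² = (0.4083,0.2722)
o4: d²=305 > ρ²=38 → inactive
F = F_att + ΣF_rep = (2.3486,4.8717)
Δp = p'−p = (0.2349,0.4872); α = Δx/Fx = (458831/1953640) / (458831/195364) = 1/10
check: Δy/Fy = (951749/1953640) / (951749/195364) = 1/10 ✓

α = 1/10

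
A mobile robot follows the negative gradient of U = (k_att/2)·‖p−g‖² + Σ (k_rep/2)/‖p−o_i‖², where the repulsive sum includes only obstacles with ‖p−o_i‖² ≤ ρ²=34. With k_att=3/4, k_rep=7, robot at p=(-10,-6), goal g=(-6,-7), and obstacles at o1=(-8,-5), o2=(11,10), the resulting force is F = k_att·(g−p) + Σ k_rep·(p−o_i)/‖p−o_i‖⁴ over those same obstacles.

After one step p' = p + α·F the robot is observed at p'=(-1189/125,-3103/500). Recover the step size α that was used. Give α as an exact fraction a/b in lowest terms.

F_att = 3/4·(g−p) = 3/4·(4,-1) = (3.0000,-0.7500)
o1: d²=5 ≤ ρ²=34; F_rep = 7·(-2,-1)/5² = (-0.5600,-0.2800)
o2: d²=697 > ρ²=34 → inactive
F = F_att + ΣF_rep = (2.4400,-1.0300)
Δp = p'−p = (0.4880,-0.2060); α = Δx/Fx = (61/125) / (61/25) = 1/5
check: Δy/Fy = (-103/500) / (-103/100) = 1/5 ✓

α = 1/5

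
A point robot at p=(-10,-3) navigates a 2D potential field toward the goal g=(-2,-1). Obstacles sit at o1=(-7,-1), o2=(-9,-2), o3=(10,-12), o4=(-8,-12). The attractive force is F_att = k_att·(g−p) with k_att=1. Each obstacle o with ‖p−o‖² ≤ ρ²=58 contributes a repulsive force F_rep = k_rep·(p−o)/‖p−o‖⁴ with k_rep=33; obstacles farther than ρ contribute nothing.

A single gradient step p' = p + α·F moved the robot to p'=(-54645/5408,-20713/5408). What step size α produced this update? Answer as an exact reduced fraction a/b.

α = 1/8

F_att = 1·(g−p) = 1·(8,2) = (8.0000,2.0000)
o1: d²=13 ≤ ρ²=58; F_rep = 33·(-3,-2)/13² = (-0.5858,-0.3905)
o2: d²=2 ≤ ρ²=58; F_rep = 33·(-1,-1)/2² = (-8.2500,-8.2500)
o3: d²=481 > ρ²=58 → inactive
o4: d²=85 > ρ²=58 → inactive
F = F_att + ΣF_rep = (-0.8358,-6.6405)
Δp = p'−p = (-0.1045,-0.8301); α = Δx/Fx = (-565/5408) / (-565/676) = 1/8
check: Δy/Fy = (-4489/5408) / (-4489/676) = 1/8 ✓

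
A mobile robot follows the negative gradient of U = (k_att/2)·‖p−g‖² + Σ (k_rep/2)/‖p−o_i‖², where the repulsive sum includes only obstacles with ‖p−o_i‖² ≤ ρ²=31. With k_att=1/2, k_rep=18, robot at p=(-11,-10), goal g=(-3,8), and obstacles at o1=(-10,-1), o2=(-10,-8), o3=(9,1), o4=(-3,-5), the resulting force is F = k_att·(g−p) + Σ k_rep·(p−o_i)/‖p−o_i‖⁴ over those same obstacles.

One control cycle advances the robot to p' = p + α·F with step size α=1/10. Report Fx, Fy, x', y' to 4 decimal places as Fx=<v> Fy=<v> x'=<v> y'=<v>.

Fx=3.2800 Fy=7.5600 x'=-10.6720 y'=-9.2440

F_att = 1/2·(g−p) = 1/2·(8,18) = (4.0000,9.0000)
o1: d²=82 > ρ²=31 → inactive
o2: d²=5 ≤ ρ²=31; F_rep = 18·(-1,-2)/5² = (-0.7200,-1.4400)
o3: d²=521 > ρ²=31 → inactive
o4: d²=89 > ρ²=31 → inactive
F = F_att + ΣF_rep = (3.2800,7.5600)
p' = p + 1/10·F = (-10.6720,-9.2440)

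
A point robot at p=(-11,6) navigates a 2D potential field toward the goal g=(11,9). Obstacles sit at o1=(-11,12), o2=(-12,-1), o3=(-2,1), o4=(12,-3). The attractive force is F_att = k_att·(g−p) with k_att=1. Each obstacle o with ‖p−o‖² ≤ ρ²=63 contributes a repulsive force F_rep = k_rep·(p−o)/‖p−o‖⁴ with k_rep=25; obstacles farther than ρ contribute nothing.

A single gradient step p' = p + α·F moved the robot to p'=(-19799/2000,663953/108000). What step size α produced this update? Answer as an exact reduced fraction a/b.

F_att = 1·(g−p) = 1·(22,3) = (22.0000,3.0000)
o1: d²=36 ≤ ρ²=63; F_rep = 25·(0,-6)/36² = (0.0000,-0.1157)
o2: d²=50 ≤ ρ²=63; F_rep = 25·(1,7)/50² = (0.0100,0.0700)
o3: d²=106 > ρ²=63 → inactive
o4: d²=610 > ρ²=63 → inactive
F = F_att + ΣF_rep = (22.0100,2.9543)
Δp = p'−p = (1.1005,0.1477); α = Δx/Fx = (2201/2000) / (2201/100) = 1/20
check: Δy/Fy = (15953/108000) / (15953/5400) = 1/20 ✓

α = 1/20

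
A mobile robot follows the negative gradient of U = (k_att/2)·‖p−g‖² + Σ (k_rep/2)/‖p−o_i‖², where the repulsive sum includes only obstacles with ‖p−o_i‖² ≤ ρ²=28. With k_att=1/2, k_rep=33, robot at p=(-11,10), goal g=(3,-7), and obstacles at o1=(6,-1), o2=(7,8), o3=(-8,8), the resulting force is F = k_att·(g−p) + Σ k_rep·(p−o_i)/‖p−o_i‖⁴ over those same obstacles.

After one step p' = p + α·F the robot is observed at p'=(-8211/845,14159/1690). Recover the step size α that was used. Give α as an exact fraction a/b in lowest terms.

F_att = 1/2·(g−p) = 1/2·(14,-17) = (7.0000,-8.5000)
o1: d²=410 > ρ²=28 → inactive
o2: d²=328 > ρ²=28 → inactive
o3: d²=13 ≤ ρ²=28; F_rep = 33·(-3,2)/13² = (-0.5858,0.3905)
F = F_att + ΣF_rep = (6.4142,-8.1095)
Δp = p'−p = (1.2828,-1.6219); α = Δx/Fx = (1084/845) / (1084/169) = 1/5
check: Δy/Fy = (-2741/1690) / (-2741/338) = 1/5 ✓

α = 1/5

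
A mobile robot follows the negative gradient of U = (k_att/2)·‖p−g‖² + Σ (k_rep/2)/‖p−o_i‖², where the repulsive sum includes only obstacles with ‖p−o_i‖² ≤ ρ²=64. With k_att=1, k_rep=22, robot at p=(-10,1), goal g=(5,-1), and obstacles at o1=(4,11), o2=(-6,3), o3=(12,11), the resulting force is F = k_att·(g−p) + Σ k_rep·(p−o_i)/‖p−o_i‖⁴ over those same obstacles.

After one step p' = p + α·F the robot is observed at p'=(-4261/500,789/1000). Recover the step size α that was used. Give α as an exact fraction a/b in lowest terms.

F_att = 1·(g−p) = 1·(15,-2) = (15.0000,-2.0000)
o1: d²=296 > ρ²=64 → inactive
o2: d²=20 ≤ ρ²=64; F_rep = 22·(-4,-2)/20² = (-0.2200,-0.1100)
o3: d²=584 > ρ²=64 → inactive
F = F_att + ΣF_rep = (14.7800,-2.1100)
Δp = p'−p = (1.4780,-0.2110); α = Δx/Fx = (739/500) / (739/50) = 1/10
check: Δy/Fy = (-211/1000) / (-211/100) = 1/10 ✓

α = 1/10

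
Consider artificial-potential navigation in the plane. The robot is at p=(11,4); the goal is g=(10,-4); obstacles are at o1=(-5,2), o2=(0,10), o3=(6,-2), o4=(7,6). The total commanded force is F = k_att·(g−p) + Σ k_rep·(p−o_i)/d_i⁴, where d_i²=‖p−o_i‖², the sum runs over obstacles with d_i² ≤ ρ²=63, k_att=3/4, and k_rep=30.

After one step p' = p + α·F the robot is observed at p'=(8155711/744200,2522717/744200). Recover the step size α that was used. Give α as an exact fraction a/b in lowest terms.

α = 1/10

F_att = 3/4·(g−p) = 3/4·(-1,-8) = (-0.7500,-6.0000)
o1: d²=260 > ρ²=63 → inactive
o2: d²=157 > ρ²=63 → inactive
o3: d²=61 ≤ ρ²=63; F_rep = 30·(5,6)/61² = (0.0403,0.0484)
o4: d²=20 ≤ ρ²=63; F_rep = 30·(4,-2)/20² = (0.3000,-0.1500)
F = F_att + ΣF_rep = (-0.4097,-6.1016)
Δp = p'−p = (-0.0410,-0.6102); α = Δx/Fx = (-30489/744200) / (-30489/74420) = 1/10
check: Δy/Fy = (-454083/744200) / (-454083/74420) = 1/10 ✓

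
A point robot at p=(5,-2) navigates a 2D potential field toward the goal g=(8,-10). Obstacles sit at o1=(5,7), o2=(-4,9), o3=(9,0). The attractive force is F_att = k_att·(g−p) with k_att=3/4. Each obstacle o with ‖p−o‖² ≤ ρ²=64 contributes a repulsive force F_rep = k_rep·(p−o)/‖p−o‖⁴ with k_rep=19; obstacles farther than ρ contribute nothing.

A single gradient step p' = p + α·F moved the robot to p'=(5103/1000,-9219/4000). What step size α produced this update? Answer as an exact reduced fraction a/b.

F_att = 3/4·(g−p) = 3/4·(3,-8) = (2.2500,-6.0000)
o1: d²=81 > ρ²=64 → inactive
o2: d²=202 > ρ²=64 → inactive
o3: d²=20 ≤ ρ²=64; F_rep = 19·(-4,-2)/20² = (-0.1900,-0.0950)
F = F_att + ΣF_rep = (2.0600,-6.0950)
Δp = p'−p = (0.1030,-0.3048); α = Δx/Fx = (103/1000) / (103/50) = 1/20
check: Δy/Fy = (-1219/4000) / (-1219/200) = 1/20 ✓

α = 1/20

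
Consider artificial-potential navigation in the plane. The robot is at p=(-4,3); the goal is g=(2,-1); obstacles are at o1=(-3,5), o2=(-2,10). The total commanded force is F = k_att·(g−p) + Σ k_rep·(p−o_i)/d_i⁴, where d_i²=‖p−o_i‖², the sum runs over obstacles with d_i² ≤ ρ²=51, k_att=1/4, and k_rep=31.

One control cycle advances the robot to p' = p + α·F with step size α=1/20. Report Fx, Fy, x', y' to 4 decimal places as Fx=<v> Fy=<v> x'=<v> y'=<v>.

F_att = 1/4·(g−p) = 1/4·(6,-4) = (1.5000,-1.0000)
o1: d²=5 ≤ ρ²=51; F_rep = 31·(-1,-2)/5² = (-1.2400,-2.4800)
o2: d²=53 > ρ²=51 → inactive
F = F_att + ΣF_rep = (0.2600,-3.4800)
p' = p + 1/20·F = (-3.9870,2.8260)

Fx=0.2600 Fy=-3.4800 x'=-3.9870 y'=2.8260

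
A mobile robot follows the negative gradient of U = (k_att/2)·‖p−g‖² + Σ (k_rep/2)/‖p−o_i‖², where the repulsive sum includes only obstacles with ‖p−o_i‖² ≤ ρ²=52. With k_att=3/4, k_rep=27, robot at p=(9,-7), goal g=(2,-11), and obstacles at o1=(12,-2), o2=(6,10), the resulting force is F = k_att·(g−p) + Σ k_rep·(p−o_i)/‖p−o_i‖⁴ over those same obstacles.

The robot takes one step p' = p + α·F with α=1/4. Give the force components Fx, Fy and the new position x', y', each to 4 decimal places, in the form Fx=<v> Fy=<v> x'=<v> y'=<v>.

F_att = 3/4·(g−p) = 3/4·(-7,-4) = (-5.2500,-3.0000)
o1: d²=34 ≤ ρ²=52; F_rep = 27·(-3,-5)/34² = (-0.0701,-0.1168)
o2: d²=298 > ρ²=52 → inactive
F = F_att + ΣF_rep = (-5.3201,-3.1168)
p' = p + 1/4·F = (7.6700,-7.7792)

Fx=-5.3201 Fy=-3.1168 x'=7.6700 y'=-7.7792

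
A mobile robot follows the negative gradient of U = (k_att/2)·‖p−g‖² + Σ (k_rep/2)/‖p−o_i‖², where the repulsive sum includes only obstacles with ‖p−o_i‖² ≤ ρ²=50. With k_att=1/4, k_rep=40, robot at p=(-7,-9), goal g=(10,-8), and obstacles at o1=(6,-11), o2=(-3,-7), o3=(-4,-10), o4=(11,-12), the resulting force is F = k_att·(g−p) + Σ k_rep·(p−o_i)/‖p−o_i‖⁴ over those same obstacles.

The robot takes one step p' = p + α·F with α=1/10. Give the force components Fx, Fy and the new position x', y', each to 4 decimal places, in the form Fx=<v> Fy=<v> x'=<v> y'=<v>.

Fx=2.6500 Fy=0.4500 x'=-6.7350 y'=-8.9550

F_att = 1/4·(g−p) = 1/4·(17,1) = (4.2500,0.2500)
o1: d²=173 > ρ²=50 → inactive
o2: d²=20 ≤ ρ²=50; F_rep = 40·(-4,-2)/20² = (-0.4000,-0.2000)
o3: d²=10 ≤ ρ²=50; F_rep = 40·(-3,1)/10² = (-1.2000,0.4000)
o4: d²=333 > ρ²=50 → inactive
F = F_att + ΣF_rep = (2.6500,0.4500)
p' = p + 1/10·F = (-6.7350,-8.9550)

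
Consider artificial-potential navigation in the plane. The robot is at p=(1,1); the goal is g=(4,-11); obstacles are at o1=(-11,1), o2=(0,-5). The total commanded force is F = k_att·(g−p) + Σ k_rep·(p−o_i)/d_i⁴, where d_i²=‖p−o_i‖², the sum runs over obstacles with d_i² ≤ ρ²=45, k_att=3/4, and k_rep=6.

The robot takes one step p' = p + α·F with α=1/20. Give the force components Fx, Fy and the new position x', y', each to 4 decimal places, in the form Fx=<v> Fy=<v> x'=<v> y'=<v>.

F_att = 3/4·(g−p) = 3/4·(3,-12) = (2.2500,-9.0000)
o1: d²=144 > ρ²=45 → inactive
o2: d²=37 ≤ ρ²=45; F_rep = 6·(1,6)/37² = (0.0044,0.0263)
F = F_att + ΣF_rep = (2.2544,-8.9737)
p' = p + 1/20·F = (1.1127,0.5513)

Fx=2.2544 Fy=-8.9737 x'=1.1127 y'=0.5513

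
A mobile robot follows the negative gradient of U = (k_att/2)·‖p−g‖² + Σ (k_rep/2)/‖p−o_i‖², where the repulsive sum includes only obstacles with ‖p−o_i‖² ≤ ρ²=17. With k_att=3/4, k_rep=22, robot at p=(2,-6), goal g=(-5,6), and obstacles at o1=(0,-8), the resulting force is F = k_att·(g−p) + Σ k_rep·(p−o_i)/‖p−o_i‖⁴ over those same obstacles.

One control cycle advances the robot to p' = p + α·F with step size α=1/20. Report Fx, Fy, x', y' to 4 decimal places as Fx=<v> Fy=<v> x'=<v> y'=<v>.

Fx=-4.5625 Fy=9.6875 x'=1.7719 y'=-5.5156

F_att = 3/4·(g−p) = 3/4·(-7,12) = (-5.2500,9.0000)
o1: d²=8 ≤ ρ²=17; F_rep = 22·(2,2)/8² = (0.6875,0.6875)
F = F_att + ΣF_rep = (-4.5625,9.6875)
p' = p + 1/20·F = (1.7719,-5.5156)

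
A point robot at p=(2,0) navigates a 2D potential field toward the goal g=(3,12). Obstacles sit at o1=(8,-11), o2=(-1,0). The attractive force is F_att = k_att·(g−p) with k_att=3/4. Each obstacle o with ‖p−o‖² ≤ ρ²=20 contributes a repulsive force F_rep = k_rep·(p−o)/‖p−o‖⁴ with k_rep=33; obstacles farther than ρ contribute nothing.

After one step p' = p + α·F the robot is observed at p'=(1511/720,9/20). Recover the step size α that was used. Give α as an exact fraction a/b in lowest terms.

F_att = 3/4·(g−p) = 3/4·(1,12) = (0.7500,9.0000)
o1: d²=157 > ρ²=20 → inactive
o2: d²=9 ≤ ρ²=20; F_rep = 33·(3,0)/9² = (1.2222,0.0000)
F = F_att + ΣF_rep = (1.9722,9.0000)
Δp = p'−p = (0.0986,0.4500); α = Δx/Fx = (71/720) / (71/36) = 1/20
check: Δy/Fy = (9/20) / (9) = 1/20 ✓

α = 1/20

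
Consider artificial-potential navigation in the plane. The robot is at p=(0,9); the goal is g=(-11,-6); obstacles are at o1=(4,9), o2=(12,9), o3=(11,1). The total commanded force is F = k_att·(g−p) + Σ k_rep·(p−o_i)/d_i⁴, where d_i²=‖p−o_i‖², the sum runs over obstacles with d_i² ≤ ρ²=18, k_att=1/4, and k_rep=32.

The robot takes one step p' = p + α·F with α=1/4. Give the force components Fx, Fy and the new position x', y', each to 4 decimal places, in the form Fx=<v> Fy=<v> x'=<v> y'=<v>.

F_att = 1/4·(g−p) = 1/4·(-11,-15) = (-2.7500,-3.7500)
o1: d²=16 ≤ ρ²=18; F_rep = 32·(-4,0)/16² = (-0.5000,0.0000)
o2: d²=144 > ρ²=18 → inactive
o3: d²=185 > ρ²=18 → inactive
F = F_att + ΣF_rep = (-3.2500,-3.7500)
p' = p + 1/4·F = (-0.8125,8.0625)

Fx=-3.2500 Fy=-3.7500 x'=-0.8125 y'=8.0625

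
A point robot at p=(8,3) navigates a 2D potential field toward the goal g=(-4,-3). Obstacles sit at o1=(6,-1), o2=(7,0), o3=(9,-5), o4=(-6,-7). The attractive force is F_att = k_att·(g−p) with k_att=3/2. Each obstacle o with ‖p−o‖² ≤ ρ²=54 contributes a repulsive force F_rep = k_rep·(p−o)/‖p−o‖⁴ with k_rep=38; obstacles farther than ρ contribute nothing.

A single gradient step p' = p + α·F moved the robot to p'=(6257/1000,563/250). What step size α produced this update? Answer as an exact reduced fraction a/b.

α = 1/10

F_att = 3/2·(g−p) = 3/2·(-12,-6) = (-18.0000,-9.0000)
o1: d²=20 ≤ ρ²=54; F_rep = 38·(2,4)/20² = (0.1900,0.3800)
o2: d²=10 ≤ ρ²=54; F_rep = 38·(1,3)/10² = (0.3800,1.1400)
o3: d²=65 > ρ²=54 → inactive
o4: d²=296 > ρ²=54 → inactive
F = F_att + ΣF_rep = (-17.4300,-7.4800)
Δp = p'−p = (-1.7430,-0.7480); α = Δx/Fx = (-1743/1000) / (-1743/100) = 1/10
check: Δy/Fy = (-187/250) / (-187/25) = 1/10 ✓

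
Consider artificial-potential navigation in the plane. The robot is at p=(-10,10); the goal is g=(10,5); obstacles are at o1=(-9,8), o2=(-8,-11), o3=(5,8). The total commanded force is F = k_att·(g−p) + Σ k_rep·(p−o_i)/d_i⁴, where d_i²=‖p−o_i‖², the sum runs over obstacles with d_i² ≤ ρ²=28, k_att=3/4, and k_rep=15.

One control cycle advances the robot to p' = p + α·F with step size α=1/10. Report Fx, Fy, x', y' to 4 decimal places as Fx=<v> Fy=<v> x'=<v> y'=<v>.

Fx=14.4000 Fy=-2.5500 x'=-8.5600 y'=9.7450

F_att = 3/4·(g−p) = 3/4·(20,-5) = (15.0000,-3.7500)
o1: d²=5 ≤ ρ²=28; F_rep = 15·(-1,2)/5² = (-0.6000,1.2000)
o2: d²=445 > ρ²=28 → inactive
o3: d²=229 > ρ²=28 → inactive
F = F_att + ΣF_rep = (14.4000,-2.5500)
p' = p + 1/10·F = (-8.5600,9.7450)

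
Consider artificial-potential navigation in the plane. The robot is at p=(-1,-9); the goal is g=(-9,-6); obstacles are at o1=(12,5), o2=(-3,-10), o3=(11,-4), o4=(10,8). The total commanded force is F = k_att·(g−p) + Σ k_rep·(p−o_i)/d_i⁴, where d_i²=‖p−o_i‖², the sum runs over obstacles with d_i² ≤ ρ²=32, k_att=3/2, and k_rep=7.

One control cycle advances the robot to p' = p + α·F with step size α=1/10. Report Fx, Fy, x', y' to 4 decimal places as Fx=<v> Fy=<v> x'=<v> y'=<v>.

F_att = 3/2·(g−p) = 3/2·(-8,3) = (-12.0000,4.5000)
o1: d²=365 > ρ²=32 → inactive
o2: d²=5 ≤ ρ²=32; F_rep = 7·(2,1)/5² = (0.5600,0.2800)
o3: d²=169 > ρ²=32 → inactive
o4: d²=410 > ρ²=32 → inactive
F = F_att + ΣF_rep = (-11.4400,4.7800)
p' = p + 1/10·F = (-2.1440,-8.5220)

Fx=-11.4400 Fy=4.7800 x'=-2.1440 y'=-8.5220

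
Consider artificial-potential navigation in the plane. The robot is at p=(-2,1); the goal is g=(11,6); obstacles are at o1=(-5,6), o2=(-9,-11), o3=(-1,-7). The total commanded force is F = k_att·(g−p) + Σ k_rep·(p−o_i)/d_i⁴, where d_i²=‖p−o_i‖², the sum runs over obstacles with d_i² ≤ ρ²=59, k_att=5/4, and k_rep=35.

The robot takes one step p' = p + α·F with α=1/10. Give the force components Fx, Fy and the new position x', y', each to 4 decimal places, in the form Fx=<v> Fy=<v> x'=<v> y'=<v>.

F_att = 5/4·(g−p) = 5/4·(13,5) = (16.2500,6.2500)
o1: d²=34 ≤ ρ²=59; F_rep = 35·(3,-5)/34² = (0.0908,-0.1514)
o2: d²=193 > ρ²=59 → inactive
o3: d²=65 > ρ²=59 → inactive
F = F_att + ΣF_rep = (16.3408,6.0986)
p' = p + 1/10·F = (-0.3659,1.6099)

Fx=16.3408 Fy=6.0986 x'=-0.3659 y'=1.6099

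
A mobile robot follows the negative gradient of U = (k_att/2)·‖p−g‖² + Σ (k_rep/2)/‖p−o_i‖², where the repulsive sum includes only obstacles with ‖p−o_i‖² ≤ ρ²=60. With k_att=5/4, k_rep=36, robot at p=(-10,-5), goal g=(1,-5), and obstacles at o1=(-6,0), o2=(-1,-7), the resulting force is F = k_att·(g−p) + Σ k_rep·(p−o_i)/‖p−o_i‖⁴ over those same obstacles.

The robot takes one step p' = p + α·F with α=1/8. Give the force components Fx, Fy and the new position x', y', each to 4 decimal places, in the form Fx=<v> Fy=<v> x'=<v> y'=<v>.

F_att = 5/4·(g−p) = 5/4·(11,0) = (13.7500,0.0000)
o1: d²=41 ≤ ρ²=60; F_rep = 36·(-4,-5)/41² = (-0.0857,-0.1071)
o2: d²=85 > ρ²=60 → inactive
F = F_att + ΣF_rep = (13.6643,-0.1071)
p' = p + 1/8·F = (-8.2920,-5.0134)

Fx=13.6643 Fy=-0.1071 x'=-8.2920 y'=-5.0134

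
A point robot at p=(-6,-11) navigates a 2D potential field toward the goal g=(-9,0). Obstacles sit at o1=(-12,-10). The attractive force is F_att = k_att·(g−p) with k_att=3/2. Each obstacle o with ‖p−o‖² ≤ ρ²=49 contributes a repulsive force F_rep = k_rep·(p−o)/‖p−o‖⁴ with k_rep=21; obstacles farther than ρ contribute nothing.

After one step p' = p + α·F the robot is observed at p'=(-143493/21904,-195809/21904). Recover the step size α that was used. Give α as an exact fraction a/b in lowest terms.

F_att = 3/2·(g−p) = 3/2·(-3,11) = (-4.5000,16.5000)
o1: d²=37 ≤ ρ²=49; F_rep = 21·(6,-1)/37² = (0.0920,-0.0153)
F = F_att + ΣF_rep = (-4.4080,16.4847)
Δp = p'−p = (-0.5510,2.0606); α = Δx/Fx = (-12069/21904) / (-12069/2738) = 1/8
check: Δy/Fy = (45135/21904) / (45135/2738) = 1/8 ✓

α = 1/8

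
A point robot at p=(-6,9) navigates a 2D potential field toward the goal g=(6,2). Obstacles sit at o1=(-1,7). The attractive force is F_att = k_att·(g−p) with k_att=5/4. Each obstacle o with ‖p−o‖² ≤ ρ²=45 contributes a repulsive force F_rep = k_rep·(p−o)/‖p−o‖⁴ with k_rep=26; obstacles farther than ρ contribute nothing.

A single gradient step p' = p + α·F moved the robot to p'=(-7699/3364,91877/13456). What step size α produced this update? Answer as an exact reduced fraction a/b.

α = 1/4

F_att = 5/4·(g−p) = 5/4·(12,-7) = (15.0000,-8.7500)
o1: d²=29 ≤ ρ²=45; F_rep = 26·(-5,2)/29² = (-0.1546,0.0618)
F = F_att + ΣF_rep = (14.8454,-8.6882)
Δp = p'−p = (3.7114,-2.1720); α = Δx/Fx = (12485/3364) / (12485/841) = 1/4
check: Δy/Fy = (-29227/13456) / (-29227/3364) = 1/4 ✓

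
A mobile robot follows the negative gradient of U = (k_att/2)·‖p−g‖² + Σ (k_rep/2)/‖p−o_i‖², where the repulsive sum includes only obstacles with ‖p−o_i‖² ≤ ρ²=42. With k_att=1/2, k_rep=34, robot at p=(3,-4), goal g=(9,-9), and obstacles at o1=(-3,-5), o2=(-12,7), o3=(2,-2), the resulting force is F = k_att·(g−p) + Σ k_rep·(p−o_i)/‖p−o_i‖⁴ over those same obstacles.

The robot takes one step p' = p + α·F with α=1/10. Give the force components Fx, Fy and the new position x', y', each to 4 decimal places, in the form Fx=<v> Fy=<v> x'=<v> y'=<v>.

F_att = 1/2·(g−p) = 1/2·(6,-5) = (3.0000,-2.5000)
o1: d²=37 ≤ ρ²=42; F_rep = 34·(6,1)/37² = (0.1490,0.0248)
o2: d²=346 > ρ²=42 → inactive
o3: d²=5 ≤ ρ²=42; F_rep = 34·(1,-2)/5² = (1.3600,-2.7200)
F = F_att + ΣF_rep = (4.5090,-5.1952)
p' = p + 1/10·F = (3.4509,-4.5195)

Fx=4.5090 Fy=-5.1952 x'=3.4509 y'=-4.5195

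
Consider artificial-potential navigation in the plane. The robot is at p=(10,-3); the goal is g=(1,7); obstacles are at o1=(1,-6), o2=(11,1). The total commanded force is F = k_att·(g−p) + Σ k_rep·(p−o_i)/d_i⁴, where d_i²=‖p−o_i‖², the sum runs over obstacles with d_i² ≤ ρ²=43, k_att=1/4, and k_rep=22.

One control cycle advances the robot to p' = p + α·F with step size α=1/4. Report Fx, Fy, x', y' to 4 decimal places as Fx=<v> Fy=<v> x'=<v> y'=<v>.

Fx=-2.3261 Fy=2.1955 x'=9.4185 y'=-2.4511

F_att = 1/4·(g−p) = 1/4·(-9,10) = (-2.2500,2.5000)
o1: d²=90 > ρ²=43 → inactive
o2: d²=17 ≤ ρ²=43; F_rep = 22·(-1,-4)/17² = (-0.0761,-0.3045)
F = F_att + ΣF_rep = (-2.3261,2.1955)
p' = p + 1/4·F = (9.4185,-2.4511)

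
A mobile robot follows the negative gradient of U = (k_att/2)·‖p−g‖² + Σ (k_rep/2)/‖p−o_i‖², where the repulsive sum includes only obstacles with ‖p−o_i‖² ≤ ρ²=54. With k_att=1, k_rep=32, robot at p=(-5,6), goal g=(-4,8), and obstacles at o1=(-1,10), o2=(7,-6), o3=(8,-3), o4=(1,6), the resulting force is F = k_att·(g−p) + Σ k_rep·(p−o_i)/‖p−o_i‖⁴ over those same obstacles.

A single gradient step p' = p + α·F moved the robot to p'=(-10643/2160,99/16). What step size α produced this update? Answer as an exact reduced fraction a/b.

α = 1/10

F_att = 1·(g−p) = 1·(1,2) = (1.0000,2.0000)
o1: d²=32 ≤ ρ²=54; F_rep = 32·(-4,-4)/32² = (-0.1250,-0.1250)
o2: d²=288 > ρ²=54 → inactive
o3: d²=250 > ρ²=54 → inactive
o4: d²=36 ≤ ρ²=54; F_rep = 32·(-6,0)/36² = (-0.1481,0.0000)
F = F_att + ΣF_rep = (0.7269,1.8750)
Δp = p'−p = (0.0727,0.1875); α = Δx/Fx = (157/2160) / (157/216) = 1/10
check: Δy/Fy = (3/16) / (15/8) = 1/10 ✓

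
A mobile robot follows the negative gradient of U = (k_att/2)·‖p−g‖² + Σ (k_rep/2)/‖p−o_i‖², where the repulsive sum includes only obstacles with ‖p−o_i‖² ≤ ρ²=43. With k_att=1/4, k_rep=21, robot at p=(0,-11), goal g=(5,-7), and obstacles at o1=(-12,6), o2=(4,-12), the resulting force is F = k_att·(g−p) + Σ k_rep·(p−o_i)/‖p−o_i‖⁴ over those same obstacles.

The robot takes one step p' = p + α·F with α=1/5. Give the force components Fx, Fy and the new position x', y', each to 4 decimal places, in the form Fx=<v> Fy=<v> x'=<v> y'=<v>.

F_att = 1/4·(g−p) = 1/4·(5,4) = (1.2500,1.0000)
o1: d²=433 > ρ²=43 → inactive
o2: d²=17 ≤ ρ²=43; F_rep = 21·(-4,1)/17² = (-0.2907,0.0727)
F = F_att + ΣF_rep = (0.9593,1.0727)
p' = p + 1/5·F = (0.1919,-10.7855)

Fx=0.9593 Fy=1.0727 x'=0.1919 y'=-10.7855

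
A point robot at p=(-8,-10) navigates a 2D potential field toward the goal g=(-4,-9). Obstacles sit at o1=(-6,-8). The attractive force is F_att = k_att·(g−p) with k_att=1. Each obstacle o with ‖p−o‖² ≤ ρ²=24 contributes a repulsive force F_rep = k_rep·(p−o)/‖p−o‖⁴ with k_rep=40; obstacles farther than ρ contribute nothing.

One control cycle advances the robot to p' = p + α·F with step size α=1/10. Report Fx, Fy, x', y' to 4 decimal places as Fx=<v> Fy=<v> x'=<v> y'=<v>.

F_att = 1·(g−p) = 1·(4,1) = (4.0000,1.0000)
o1: d²=8 ≤ ρ²=24; F_rep = 40·(-2,-2)/8² = (-1.2500,-1.2500)
F = F_att + ΣF_rep = (2.7500,-0.2500)
p' = p + 1/10·F = (-7.7250,-10.0250)

Fx=2.7500 Fy=-0.2500 x'=-7.7250 y'=-10.0250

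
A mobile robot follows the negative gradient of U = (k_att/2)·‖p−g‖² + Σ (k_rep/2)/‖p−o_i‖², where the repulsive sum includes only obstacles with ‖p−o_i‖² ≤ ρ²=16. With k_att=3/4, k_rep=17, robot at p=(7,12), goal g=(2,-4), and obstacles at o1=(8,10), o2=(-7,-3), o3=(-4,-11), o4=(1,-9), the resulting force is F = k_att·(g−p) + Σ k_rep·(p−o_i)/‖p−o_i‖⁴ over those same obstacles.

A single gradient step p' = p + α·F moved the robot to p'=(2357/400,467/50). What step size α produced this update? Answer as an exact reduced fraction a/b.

α = 1/4

F_att = 3/4·(g−p) = 3/4·(-5,-16) = (-3.7500,-12.0000)
o1: d²=5 ≤ ρ²=16; F_rep = 17·(-1,2)/5² = (-0.6800,1.3600)
o2: d²=421 > ρ²=16 → inactive
o3: d²=650 > ρ²=16 → inactive
o4: d²=477 > ρ²=16 → inactive
F = F_att + ΣF_rep = (-4.4300,-10.6400)
Δp = p'−p = (-1.1075,-2.6600); α = Δx/Fx = (-443/400) / (-443/100) = 1/4
check: Δy/Fy = (-133/50) / (-266/25) = 1/4 ✓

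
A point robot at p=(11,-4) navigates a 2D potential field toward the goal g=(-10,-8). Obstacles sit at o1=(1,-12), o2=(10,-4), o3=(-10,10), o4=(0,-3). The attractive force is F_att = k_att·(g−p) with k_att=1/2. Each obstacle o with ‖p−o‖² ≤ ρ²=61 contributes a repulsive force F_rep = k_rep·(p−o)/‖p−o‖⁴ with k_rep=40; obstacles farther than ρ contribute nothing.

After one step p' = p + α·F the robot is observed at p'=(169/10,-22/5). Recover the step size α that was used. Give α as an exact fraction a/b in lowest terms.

F_att = 1/2·(g−p) = 1/2·(-21,-4) = (-10.5000,-2.0000)
o1: d²=164 > ρ²=61 → inactive
o2: d²=1 ≤ ρ²=61; F_rep = 40·(1,0)/1² = (40.0000,0.0000)
o3: d²=637 > ρ²=61 → inactive
o4: d²=122 > ρ²=61 → inactive
F = F_att + ΣF_rep = (29.5000,-2.0000)
Δp = p'−p = (5.9000,-0.4000); α = Δx/Fx = (59/10) / (59/2) = 1/5
check: Δy/Fy = (-2/5) / (-2) = 1/5 ✓

α = 1/5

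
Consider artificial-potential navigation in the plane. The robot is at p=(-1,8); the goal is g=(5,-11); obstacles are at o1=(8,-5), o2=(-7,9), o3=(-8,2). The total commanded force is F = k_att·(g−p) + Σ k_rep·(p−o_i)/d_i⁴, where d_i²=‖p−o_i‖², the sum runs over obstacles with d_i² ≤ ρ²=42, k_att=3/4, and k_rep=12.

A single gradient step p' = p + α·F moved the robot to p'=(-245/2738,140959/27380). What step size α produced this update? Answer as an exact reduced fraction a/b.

α = 1/5

F_att = 3/4·(g−p) = 3/4·(6,-19) = (4.5000,-14.2500)
o1: d²=250 > ρ²=42 → inactive
o2: d²=37 ≤ ρ²=42; F_rep = 12·(6,-1)/37² = (0.0526,-0.0088)
o3: d²=85 > ρ²=42 → inactive
F = F_att + ΣF_rep = (4.5526,-14.2588)
Δp = p'−p = (0.9105,-2.8518); α = Δx/Fx = (2493/2738) / (12465/2738) = 1/5
check: Δy/Fy = (-78081/27380) / (-78081/5476) = 1/5 ✓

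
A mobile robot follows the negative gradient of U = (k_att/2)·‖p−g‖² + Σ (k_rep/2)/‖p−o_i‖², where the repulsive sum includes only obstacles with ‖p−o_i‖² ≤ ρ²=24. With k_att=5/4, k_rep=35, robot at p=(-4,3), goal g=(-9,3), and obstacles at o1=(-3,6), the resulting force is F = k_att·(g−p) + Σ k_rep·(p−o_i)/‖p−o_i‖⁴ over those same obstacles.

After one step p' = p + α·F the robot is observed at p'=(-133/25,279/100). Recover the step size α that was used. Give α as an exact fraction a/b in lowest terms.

α = 1/5

F_att = 5/4·(g−p) = 5/4·(-5,0) = (-6.2500,0.0000)
o1: d²=10 ≤ ρ²=24; F_rep = 35·(-1,-3)/10² = (-0.3500,-1.0500)
F = F_att + ΣF_rep = (-6.6000,-1.0500)
Δp = p'−p = (-1.3200,-0.2100); α = Δx/Fx = (-33/25) / (-33/5) = 1/5
check: Δy/Fy = (-21/100) / (-21/20) = 1/5 ✓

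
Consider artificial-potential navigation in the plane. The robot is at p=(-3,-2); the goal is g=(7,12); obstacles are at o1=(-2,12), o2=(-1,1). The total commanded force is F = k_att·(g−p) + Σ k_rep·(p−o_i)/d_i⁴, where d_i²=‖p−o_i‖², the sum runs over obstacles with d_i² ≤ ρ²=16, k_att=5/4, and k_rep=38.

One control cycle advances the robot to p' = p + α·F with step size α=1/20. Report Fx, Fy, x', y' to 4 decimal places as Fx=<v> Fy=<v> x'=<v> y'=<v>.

Fx=12.0503 Fy=16.8254 x'=-2.3975 y'=-1.1587

F_att = 5/4·(g−p) = 5/4·(10,14) = (12.5000,17.5000)
o1: d²=197 > ρ²=16 → inactive
o2: d²=13 ≤ ρ²=16; F_rep = 38·(-2,-3)/13² = (-0.4497,-0.6746)
F = F_att + ΣF_rep = (12.0503,16.8254)
p' = p + 1/20·F = (-2.3975,-1.1587)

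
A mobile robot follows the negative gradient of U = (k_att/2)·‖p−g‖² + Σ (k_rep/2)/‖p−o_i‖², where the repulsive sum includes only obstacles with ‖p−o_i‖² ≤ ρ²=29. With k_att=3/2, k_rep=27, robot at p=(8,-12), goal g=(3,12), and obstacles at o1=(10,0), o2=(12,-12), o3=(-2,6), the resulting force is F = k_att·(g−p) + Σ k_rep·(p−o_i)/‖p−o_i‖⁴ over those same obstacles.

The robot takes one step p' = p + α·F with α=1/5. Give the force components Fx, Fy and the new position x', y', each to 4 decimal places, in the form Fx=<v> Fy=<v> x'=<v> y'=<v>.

Fx=-7.9219 Fy=36.0000 x'=6.4156 y'=-4.8000

F_att = 3/2·(g−p) = 3/2·(-5,24) = (-7.5000,36.0000)
o1: d²=148 > ρ²=29 → inactive
o2: d²=16 ≤ ρ²=29; F_rep = 27·(-4,0)/16² = (-0.4219,0.0000)
o3: d²=424 > ρ²=29 → inactive
F = F_att + ΣF_rep = (-7.9219,36.0000)
p' = p + 1/5·F = (6.4156,-4.8000)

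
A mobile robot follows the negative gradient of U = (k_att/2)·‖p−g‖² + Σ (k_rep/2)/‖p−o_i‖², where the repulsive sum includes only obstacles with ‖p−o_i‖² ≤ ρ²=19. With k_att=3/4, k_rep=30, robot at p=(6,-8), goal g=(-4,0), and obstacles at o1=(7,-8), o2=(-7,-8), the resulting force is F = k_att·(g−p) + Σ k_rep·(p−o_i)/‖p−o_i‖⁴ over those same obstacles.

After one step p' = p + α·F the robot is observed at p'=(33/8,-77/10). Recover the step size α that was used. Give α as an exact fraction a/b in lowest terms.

F_att = 3/4·(g−p) = 3/4·(-10,8) = (-7.5000,6.0000)
o1: d²=1 ≤ ρ²=19; F_rep = 30·(-1,0)/1² = (-30.0000,0.0000)
o2: d²=169 > ρ²=19 → inactive
F = F_att + ΣF_rep = (-37.5000,6.0000)
Δp = p'−p = (-1.8750,0.3000); α = Δx/Fx = (-15/8) / (-75/2) = 1/20
check: Δy/Fy = (3/10) / (6) = 1/20 ✓

α = 1/20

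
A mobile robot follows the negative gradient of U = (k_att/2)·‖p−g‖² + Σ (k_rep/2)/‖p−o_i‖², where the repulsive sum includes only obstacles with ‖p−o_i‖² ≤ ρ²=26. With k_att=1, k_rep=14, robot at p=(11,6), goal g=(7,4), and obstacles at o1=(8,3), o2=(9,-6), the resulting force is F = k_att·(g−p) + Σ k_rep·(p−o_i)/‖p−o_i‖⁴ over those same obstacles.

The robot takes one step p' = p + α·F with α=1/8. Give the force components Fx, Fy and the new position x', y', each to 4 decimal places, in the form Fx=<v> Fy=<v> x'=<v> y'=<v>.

Fx=-3.8704 Fy=-1.8704 x'=10.5162 y'=5.7662

F_att = 1·(g−p) = 1·(-4,-2) = (-4.0000,-2.0000)
o1: d²=18 ≤ ρ²=26; F_rep = 14·(3,3)/18² = (0.1296,0.1296)
o2: d²=148 > ρ²=26 → inactive
F = F_att + ΣF_rep = (-3.8704,-1.8704)
p' = p + 1/8·F = (10.5162,5.7662)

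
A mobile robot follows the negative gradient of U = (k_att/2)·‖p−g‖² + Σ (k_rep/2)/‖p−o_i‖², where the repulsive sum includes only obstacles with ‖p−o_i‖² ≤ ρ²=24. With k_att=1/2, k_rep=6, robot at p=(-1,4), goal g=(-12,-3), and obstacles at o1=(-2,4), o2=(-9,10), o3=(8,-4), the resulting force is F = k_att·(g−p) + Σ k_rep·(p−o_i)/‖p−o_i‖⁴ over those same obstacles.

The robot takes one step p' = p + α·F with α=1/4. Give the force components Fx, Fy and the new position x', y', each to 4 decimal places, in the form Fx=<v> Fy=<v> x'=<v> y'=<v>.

Fx=0.5000 Fy=-3.5000 x'=-0.8750 y'=3.1250

F_att = 1/2·(g−p) = 1/2·(-11,-7) = (-5.5000,-3.5000)
o1: d²=1 ≤ ρ²=24; F_rep = 6·(1,0)/1² = (6.0000,0.0000)
o2: d²=100 > ρ²=24 → inactive
o3: d²=145 > ρ²=24 → inactive
F = F_att + ΣF_rep = (0.5000,-3.5000)
p' = p + 1/4·F = (-0.8750,3.1250)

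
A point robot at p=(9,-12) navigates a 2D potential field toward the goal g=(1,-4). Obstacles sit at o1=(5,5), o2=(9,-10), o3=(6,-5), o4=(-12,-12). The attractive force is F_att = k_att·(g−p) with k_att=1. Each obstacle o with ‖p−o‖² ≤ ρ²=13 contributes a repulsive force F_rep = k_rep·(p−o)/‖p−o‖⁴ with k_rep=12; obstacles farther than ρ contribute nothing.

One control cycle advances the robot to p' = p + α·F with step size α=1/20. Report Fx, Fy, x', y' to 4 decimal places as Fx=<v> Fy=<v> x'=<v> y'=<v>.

F_att = 1·(g−p) = 1·(-8,8) = (-8.0000,8.0000)
o1: d²=305 > ρ²=13 → inactive
o2: d²=4 ≤ ρ²=13; F_rep = 12·(0,-2)/4² = (0.0000,-1.5000)
o3: d²=58 > ρ²=13 → inactive
o4: d²=441 > ρ²=13 → inactive
F = F_att + ΣF_rep = (-8.0000,6.5000)
p' = p + 1/20·F = (8.6000,-11.6750)

Fx=-8.0000 Fy=6.5000 x'=8.6000 y'=-11.6750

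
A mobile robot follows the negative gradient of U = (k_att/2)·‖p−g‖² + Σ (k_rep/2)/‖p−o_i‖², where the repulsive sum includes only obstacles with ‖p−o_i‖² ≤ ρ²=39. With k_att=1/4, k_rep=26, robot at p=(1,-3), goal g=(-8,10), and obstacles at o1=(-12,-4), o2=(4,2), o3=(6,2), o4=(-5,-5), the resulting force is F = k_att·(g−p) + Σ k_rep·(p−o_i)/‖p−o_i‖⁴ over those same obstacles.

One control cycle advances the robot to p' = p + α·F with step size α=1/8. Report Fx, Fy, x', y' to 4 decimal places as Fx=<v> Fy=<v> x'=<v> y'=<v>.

Fx=-2.3175 Fy=3.1375 x'=0.7103 y'=-2.6078

F_att = 1/4·(g−p) = 1/4·(-9,13) = (-2.2500,3.2500)
o1: d²=170 > ρ²=39 → inactive
o2: d²=34 ≤ ρ²=39; F_rep = 26·(-3,-5)/34² = (-0.0675,-0.1125)
o3: d²=50 > ρ²=39 → inactive
o4: d²=40 > ρ²=39 → inactive
F = F_att + ΣF_rep = (-2.3175,3.1375)
p' = p + 1/8·F = (0.7103,-2.6078)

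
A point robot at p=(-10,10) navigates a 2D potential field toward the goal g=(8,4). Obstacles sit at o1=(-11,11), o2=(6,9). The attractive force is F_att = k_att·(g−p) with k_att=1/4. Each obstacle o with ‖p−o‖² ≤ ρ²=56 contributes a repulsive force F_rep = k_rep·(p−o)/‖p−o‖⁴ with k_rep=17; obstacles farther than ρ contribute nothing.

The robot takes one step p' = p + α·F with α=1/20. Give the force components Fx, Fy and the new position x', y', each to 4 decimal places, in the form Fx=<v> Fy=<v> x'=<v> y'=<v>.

Fx=8.7500 Fy=-5.7500 x'=-9.5625 y'=9.7125

F_att = 1/4·(g−p) = 1/4·(18,-6) = (4.5000,-1.5000)
o1: d²=2 ≤ ρ²=56; F_rep = 17·(1,-1)/2² = (4.2500,-4.2500)
o2: d²=257 > ρ²=56 → inactive
F = F_att + ΣF_rep = (8.7500,-5.7500)
p' = p + 1/20·F = (-9.5625,9.7125)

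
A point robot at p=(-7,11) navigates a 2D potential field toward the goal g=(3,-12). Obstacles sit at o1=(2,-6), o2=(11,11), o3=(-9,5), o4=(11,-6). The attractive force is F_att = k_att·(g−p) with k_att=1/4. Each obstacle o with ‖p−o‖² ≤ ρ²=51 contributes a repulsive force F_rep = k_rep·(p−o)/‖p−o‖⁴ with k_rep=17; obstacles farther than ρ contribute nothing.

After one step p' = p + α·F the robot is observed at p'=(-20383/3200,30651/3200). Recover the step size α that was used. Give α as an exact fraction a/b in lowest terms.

F_att = 1/4·(g−p) = 1/4·(10,-23) = (2.5000,-5.7500)
o1: d²=370 > ρ²=51 → inactive
o2: d²=324 > ρ²=51 → inactive
o3: d²=40 ≤ ρ²=51; F_rep = 17·(2,6)/40² = (0.0213,0.0638)
o4: d²=613 > ρ²=51 → inactive
F = F_att + ΣF_rep = (2.5213,-5.6863)
Δp = p'−p = (0.6303,-1.4216); α = Δx/Fx = (2017/3200) / (2017/800) = 1/4
check: Δy/Fy = (-4549/3200) / (-4549/800) = 1/4 ✓

α = 1/4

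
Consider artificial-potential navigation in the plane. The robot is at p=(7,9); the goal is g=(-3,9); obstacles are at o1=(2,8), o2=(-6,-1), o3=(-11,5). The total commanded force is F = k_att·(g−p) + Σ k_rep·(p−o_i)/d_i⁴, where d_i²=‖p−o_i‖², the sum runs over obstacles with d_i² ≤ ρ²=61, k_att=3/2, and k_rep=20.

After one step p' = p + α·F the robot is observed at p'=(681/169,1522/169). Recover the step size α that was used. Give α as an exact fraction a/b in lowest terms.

α = 1/5

F_att = 3/2·(g−p) = 3/2·(-10,0) = (-15.0000,0.0000)
o1: d²=26 ≤ ρ²=61; F_rep = 20·(5,1)/26² = (0.1479,0.0296)
o2: d²=269 > ρ²=61 → inactive
o3: d²=340 > ρ²=61 → inactive
F = F_att + ΣF_rep = (-14.8521,0.0296)
Δp = p'−p = (-2.9704,0.0059); α = Δx/Fx = (-502/169) / (-2510/169) = 1/5
check: Δy/Fy = (1/169) / (5/169) = 1/5 ✓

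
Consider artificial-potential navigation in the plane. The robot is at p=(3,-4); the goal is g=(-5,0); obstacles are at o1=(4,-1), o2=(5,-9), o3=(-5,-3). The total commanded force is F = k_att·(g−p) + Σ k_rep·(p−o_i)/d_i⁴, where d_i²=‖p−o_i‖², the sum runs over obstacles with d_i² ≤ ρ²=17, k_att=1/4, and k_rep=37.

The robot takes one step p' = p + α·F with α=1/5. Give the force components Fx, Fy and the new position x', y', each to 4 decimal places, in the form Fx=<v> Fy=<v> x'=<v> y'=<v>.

F_att = 1/4·(g−p) = 1/4·(-8,4) = (-2.0000,1.0000)
o1: d²=10 ≤ ρ²=17; F_rep = 37·(-1,-3)/10² = (-0.3700,-1.1100)
o2: d²=29 > ρ²=17 → inactive
o3: d²=65 > ρ²=17 → inactive
F = F_att + ΣF_rep = (-2.3700,-0.1100)
p' = p + 1/5·F = (2.5260,-4.0220)

Fx=-2.3700 Fy=-0.1100 x'=2.5260 y'=-4.0220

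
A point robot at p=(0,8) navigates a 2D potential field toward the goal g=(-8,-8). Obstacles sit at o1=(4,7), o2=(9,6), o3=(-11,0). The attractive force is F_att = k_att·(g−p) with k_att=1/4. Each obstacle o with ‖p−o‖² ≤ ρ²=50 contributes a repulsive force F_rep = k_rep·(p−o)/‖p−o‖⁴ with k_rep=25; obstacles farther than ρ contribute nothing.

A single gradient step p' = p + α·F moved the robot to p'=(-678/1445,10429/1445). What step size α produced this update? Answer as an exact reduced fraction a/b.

α = 1/5

F_att = 1/4·(g−p) = 1/4·(-8,-16) = (-2.0000,-4.0000)
o1: d²=17 ≤ ρ²=50; F_rep = 25·(-4,1)/17² = (-0.3460,0.0865)
o2: d²=85 > ρ²=50 → inactive
o3: d²=185 > ρ²=50 → inactive
F = F_att + ΣF_rep = (-2.3460,-3.9135)
Δp = p'−p = (-0.4692,-0.7827); α = Δx/Fx = (-678/1445) / (-678/289) = 1/5
check: Δy/Fy = (-1131/1445) / (-1131/289) = 1/5 ✓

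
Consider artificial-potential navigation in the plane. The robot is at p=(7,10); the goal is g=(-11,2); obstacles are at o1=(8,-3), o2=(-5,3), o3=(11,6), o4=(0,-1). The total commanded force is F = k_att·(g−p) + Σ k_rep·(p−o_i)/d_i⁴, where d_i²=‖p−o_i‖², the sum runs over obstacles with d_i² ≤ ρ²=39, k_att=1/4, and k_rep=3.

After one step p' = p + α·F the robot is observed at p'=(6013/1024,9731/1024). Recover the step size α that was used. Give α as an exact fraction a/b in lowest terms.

α = 1/4

F_att = 1/4·(g−p) = 1/4·(-18,-8) = (-4.5000,-2.0000)
o1: d²=170 > ρ²=39 → inactive
o2: d²=193 > ρ²=39 → inactive
o3: d²=32 ≤ ρ²=39; F_rep = 3·(-4,4)/32² = (-0.0117,0.0117)
o4: d²=170 > ρ²=39 → inactive
F = F_att + ΣF_rep = (-4.5117,-1.9883)
Δp = p'−p = (-1.1279,-0.4971); α = Δx/Fx = (-1155/1024) / (-1155/256) = 1/4
check: Δy/Fy = (-509/1024) / (-509/256) = 1/4 ✓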